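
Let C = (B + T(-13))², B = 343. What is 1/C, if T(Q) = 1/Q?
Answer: 169/19873764 ≈ 8.5037e-6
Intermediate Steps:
C = 19873764/169 (C = (343 + 1/(-13))² = (343 - 1/13)² = (4458/13)² = 19873764/169 ≈ 1.1760e+5)
1/C = 1/(19873764/169) = 169/19873764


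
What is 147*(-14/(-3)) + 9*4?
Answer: 722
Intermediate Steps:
147*(-14/(-3)) + 9*4 = 147*(-14*(-⅓)) + 36 = 147*(14/3) + 36 = 686 + 36 = 722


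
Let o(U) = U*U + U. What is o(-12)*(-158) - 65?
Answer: -20921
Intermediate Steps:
o(U) = U + U² (o(U) = U² + U = U + U²)
o(-12)*(-158) - 65 = -12*(1 - 12)*(-158) - 65 = -12*(-11)*(-158) - 65 = 132*(-158) - 65 = -20856 - 65 = -20921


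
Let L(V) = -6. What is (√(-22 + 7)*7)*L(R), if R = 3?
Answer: -42*I*√15 ≈ -162.67*I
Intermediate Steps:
(√(-22 + 7)*7)*L(R) = (√(-22 + 7)*7)*(-6) = (√(-15)*7)*(-6) = ((I*√15)*7)*(-6) = (7*I*√15)*(-6) = -42*I*√15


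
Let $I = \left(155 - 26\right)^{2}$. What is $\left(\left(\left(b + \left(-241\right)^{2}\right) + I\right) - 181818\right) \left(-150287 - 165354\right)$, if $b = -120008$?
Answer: $71683333664$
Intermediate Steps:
$I = 16641$ ($I = 129^{2} = 16641$)
$\left(\left(\left(b + \left(-241\right)^{2}\right) + I\right) - 181818\right) \left(-150287 - 165354\right) = \left(\left(\left(-120008 + \left(-241\right)^{2}\right) + 16641\right) - 181818\right) \left(-150287 - 165354\right) = \left(\left(\left(-120008 + 58081\right) + 16641\right) - 181818\right) \left(-315641\right) = \left(\left(-61927 + 16641\right) - 181818\right) \left(-315641\right) = \left(-45286 - 181818\right) \left(-315641\right) = \left(-227104\right) \left(-315641\right) = 71683333664$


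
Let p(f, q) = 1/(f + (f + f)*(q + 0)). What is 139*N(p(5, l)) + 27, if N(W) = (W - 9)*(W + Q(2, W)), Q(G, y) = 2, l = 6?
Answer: -10519981/4225 ≈ -2489.9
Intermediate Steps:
p(f, q) = 1/(f + 2*f*q) (p(f, q) = 1/(f + (2*f)*q) = 1/(f + 2*f*q))
N(W) = (-9 + W)*(2 + W) (N(W) = (W - 9)*(W + 2) = (-9 + W)*(2 + W))
139*N(p(5, l)) + 27 = 139*(-18 + (1/(5*(1 + 2*6)))² - 7/(5*(1 + 2*6))) + 27 = 139*(-18 + (1/(5*(1 + 12)))² - 7/(5*(1 + 12))) + 27 = 139*(-18 + ((⅕)/13)² - 7/(5*13)) + 27 = 139*(-18 + ((⅕)*(1/13))² - 7/(5*13)) + 27 = 139*(-18 + (1/65)² - 7*1/65) + 27 = 139*(-18 + 1/4225 - 7/65) + 27 = 139*(-76504/4225) + 27 = -10634056/4225 + 27 = -10519981/4225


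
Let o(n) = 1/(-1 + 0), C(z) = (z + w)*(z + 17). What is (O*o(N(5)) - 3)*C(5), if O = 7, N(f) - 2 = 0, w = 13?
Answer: -3960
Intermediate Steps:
N(f) = 2 (N(f) = 2 + 0 = 2)
C(z) = (13 + z)*(17 + z) (C(z) = (z + 13)*(z + 17) = (13 + z)*(17 + z))
o(n) = -1 (o(n) = 1/(-1) = -1)
(O*o(N(5)) - 3)*C(5) = (7*(-1) - 3)*(221 + 5**2 + 30*5) = (-7 - 3)*(221 + 25 + 150) = -10*396 = -3960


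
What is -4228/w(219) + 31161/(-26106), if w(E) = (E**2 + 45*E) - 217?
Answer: -635072869/501226498 ≈ -1.2670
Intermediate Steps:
w(E) = -217 + E**2 + 45*E
-4228/w(219) + 31161/(-26106) = -4228/(-217 + 219**2 + 45*219) + 31161/(-26106) = -4228/(-217 + 47961 + 9855) + 31161*(-1/26106) = -4228/57599 - 10387/8702 = -635072869/501226498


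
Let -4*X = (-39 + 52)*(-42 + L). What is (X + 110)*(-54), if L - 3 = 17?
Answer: -9801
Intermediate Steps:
L = 20 (L = 3 + 17 = 20)
X = 143/2 (X = -(-39 + 52)*(-42 + 20)/4 = -13*(-22)/4 = -1/4*(-286) = 143/2 ≈ 71.500)
(X + 110)*(-54) = (143/2 + 110)*(-54) = (363/2)*(-54) = -9801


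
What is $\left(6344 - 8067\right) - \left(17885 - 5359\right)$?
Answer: $-14249$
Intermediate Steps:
$\left(6344 - 8067\right) - \left(17885 - 5359\right) = \left(6344 - 8067\right) - 12526 = -1723 - 12526 = -14249$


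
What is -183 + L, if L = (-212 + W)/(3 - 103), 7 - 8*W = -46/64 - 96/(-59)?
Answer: -273212653/1510400 ≈ -180.89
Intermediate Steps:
W = 11501/15104 (W = 7/8 - (-46/64 - 96/(-59))/8 = 7/8 - (-46*1/64 - 96*(-1/59))/8 = 7/8 - (-23/32 + 96/59)/8 = 7/8 - ⅛*1715/1888 = 7/8 - 1715/15104 = 11501/15104 ≈ 0.76145)
L = 3190547/1510400 (L = (-212 + 11501/15104)/(3 - 103) = -3190547/15104/(-100) = -3190547/15104*(-1/100) = 3190547/1510400 ≈ 2.1124)
-183 + L = -183 + 3190547/1510400 = -273212653/1510400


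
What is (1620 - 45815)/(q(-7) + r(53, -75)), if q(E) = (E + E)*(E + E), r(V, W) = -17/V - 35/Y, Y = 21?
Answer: -7027005/30848 ≈ -227.79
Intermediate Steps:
r(V, W) = -5/3 - 17/V (r(V, W) = -17/V - 35/21 = -17/V - 35*1/21 = -17/V - 5/3 = -5/3 - 17/V)
q(E) = 4*E² (q(E) = (2*E)*(2*E) = 4*E²)
(1620 - 45815)/(q(-7) + r(53, -75)) = (1620 - 45815)/(4*(-7)² + (-5/3 - 17/53)) = -44195/(4*49 + (-5/3 - 17*1/53)) = -44195/(196 + (-5/3 - 17/53)) = -44195/(196 - 316/159) = -44195/30848/159 = -44195*159/30848 = -7027005/30848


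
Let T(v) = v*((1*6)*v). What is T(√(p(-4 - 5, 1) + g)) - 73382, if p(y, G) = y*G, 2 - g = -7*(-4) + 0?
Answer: -73592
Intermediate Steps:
g = -26 (g = 2 - (-7*(-4) + 0) = 2 - (28 + 0) = 2 - 1*28 = 2 - 28 = -26)
p(y, G) = G*y
T(v) = 6*v² (T(v) = v*(6*v) = 6*v²)
T(√(p(-4 - 5, 1) + g)) - 73382 = 6*(√(1*(-4 - 5) - 26))² - 73382 = 6*(√(1*(-9) - 26))² - 73382 = 6*(√(-9 - 26))² - 73382 = 6*(√(-35))² - 73382 = 6*(I*√35)² - 73382 = 6*(-35) - 73382 = -210 - 73382 = -73592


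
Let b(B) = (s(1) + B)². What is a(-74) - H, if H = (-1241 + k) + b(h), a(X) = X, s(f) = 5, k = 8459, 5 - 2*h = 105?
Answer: -9317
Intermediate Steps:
h = -50 (h = 5/2 - ½*105 = 5/2 - 105/2 = -50)
b(B) = (5 + B)²
H = 9243 (H = (-1241 + 8459) + (5 - 50)² = 7218 + (-45)² = 7218 + 2025 = 9243)
a(-74) - H = -74 - 1*9243 = -74 - 9243 = -9317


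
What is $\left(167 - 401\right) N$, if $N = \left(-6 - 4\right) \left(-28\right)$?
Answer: $-65520$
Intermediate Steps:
$N = 280$ ($N = \left(-6 - 4\right) \left(-28\right) = \left(-10\right) \left(-28\right) = 280$)
$\left(167 - 401\right) N = \left(167 - 401\right) 280 = \left(-234\right) 280 = -65520$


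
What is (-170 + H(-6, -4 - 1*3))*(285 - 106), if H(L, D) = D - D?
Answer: -30430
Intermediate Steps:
H(L, D) = 0
(-170 + H(-6, -4 - 1*3))*(285 - 106) = (-170 + 0)*(285 - 106) = -170*179 = -30430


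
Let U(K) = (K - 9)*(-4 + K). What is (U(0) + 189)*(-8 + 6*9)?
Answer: 10350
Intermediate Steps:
U(K) = (-9 + K)*(-4 + K)
(U(0) + 189)*(-8 + 6*9) = ((36 + 0² - 13*0) + 189)*(-8 + 6*9) = ((36 + 0 + 0) + 189)*(-8 + 54) = (36 + 189)*46 = 225*46 = 10350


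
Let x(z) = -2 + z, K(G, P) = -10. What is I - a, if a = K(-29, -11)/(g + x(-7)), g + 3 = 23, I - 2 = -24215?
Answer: -266333/11 ≈ -24212.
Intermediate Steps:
I = -24213 (I = 2 - 24215 = -24213)
g = 20 (g = -3 + 23 = 20)
a = -10/11 (a = -10/(20 + (-2 - 7)) = -10/(20 - 9) = -10/11 ≈ -0.90909)
I - a = -24213 - 1*(-10/11) = -24213 + 10/11 = -266333/11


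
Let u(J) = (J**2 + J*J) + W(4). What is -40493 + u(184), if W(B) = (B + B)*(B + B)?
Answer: 27283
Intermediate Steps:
W(B) = 4*B**2 (W(B) = (2*B)*(2*B) = 4*B**2)
u(J) = 64 + 2*J**2 (u(J) = (J**2 + J*J) + 4*4**2 = (J**2 + J**2) + 4*16 = 2*J**2 + 64 = 64 + 2*J**2)
-40493 + u(184) = -40493 + (64 + 2*184**2) = -40493 + (64 + 2*33856) = -40493 + (64 + 67712) = -40493 + 67776 = 27283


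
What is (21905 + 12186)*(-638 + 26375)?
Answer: 877400067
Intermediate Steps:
(21905 + 12186)*(-638 + 26375) = 34091*25737 = 877400067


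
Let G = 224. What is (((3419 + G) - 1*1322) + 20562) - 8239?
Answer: 14644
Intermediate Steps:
(((3419 + G) - 1*1322) + 20562) - 8239 = (((3419 + 224) - 1*1322) + 20562) - 8239 = ((3643 - 1322) + 20562) - 8239 = (2321 + 20562) - 8239 = 22883 - 8239 = 14644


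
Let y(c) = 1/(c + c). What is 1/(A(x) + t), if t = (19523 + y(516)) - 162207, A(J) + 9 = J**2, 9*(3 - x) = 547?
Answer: -27864/3882980125 ≈ -7.1759e-6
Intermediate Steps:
x = -520/9 (x = 3 - 1/9*547 = 3 - 547/9 = -520/9 ≈ -57.778)
A(J) = -9 + J**2
y(c) = 1/(2*c)
t = -147249887/1032 (t = (19523 + (1/2)/516) - 162207 = (19523 + (1/2)*(1/516)) - 162207 = (19523 + 1/1032) - 162207 = 20147737/1032 - 162207 = -147249887/1032 ≈ -1.4268e+5)
1/(A(x) + t) = 1/((-9 + (-520/9)**2) - 147249887/1032) = 1/((-9 + 270400/81) - 147249887/1032) = 1/(269671/81 - 147249887/1032) = 1/(-3882980125/27864) = -27864/3882980125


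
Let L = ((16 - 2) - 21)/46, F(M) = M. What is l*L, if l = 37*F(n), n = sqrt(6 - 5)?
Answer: -259/46 ≈ -5.6304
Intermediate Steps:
n = 1 (n = sqrt(1) = 1)
l = 37 (l = 37*1 = 37)
L = -7/46 (L = (14 - 21)*(1/46) = -7*1/46 = -7/46 ≈ -0.15217)
l*L = 37*(-7/46) = -259/46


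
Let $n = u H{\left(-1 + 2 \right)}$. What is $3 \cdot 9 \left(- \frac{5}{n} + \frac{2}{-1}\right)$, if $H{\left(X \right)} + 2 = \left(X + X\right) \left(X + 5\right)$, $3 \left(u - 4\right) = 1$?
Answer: $- \frac{1485}{26} \approx -57.115$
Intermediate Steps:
$u = \frac{13}{3}$ ($u = 4 + \frac{1}{3} \cdot 1 = 4 + \frac{1}{3} = \frac{13}{3} \approx 4.3333$)
$H{\left(X \right)} = -2 + 2 X \left(5 + X\right)$ ($H{\left(X \right)} = -2 + \left(X + X\right) \left(X + 5\right) = -2 + 2 X \left(5 + X\right)$)
$n = \frac{130}{3}$ ($n = \frac{13 \left(-2 + 2 \left(-1 + 2\right)^{2} + 10 \left(-1 + 2\right)\right)}{3} = \frac{13 \left(-2 + 2 \cdot 1^{2} + 10 \cdot 1\right)}{3} = \frac{13 \left(-2 + 2 \cdot 1 + 10\right)}{3} = \frac{13 \left(-2 + 2 + 10\right)}{3} = \frac{13}{3} \cdot 10 = \frac{130}{3} \approx 43.333$)
$3 \cdot 9 \left(- \frac{5}{n} + \frac{2}{-1}\right) = 3 \cdot 9 \left(- \frac{5}{\frac{130}{3}} + \frac{2}{-1}\right) = 27 \left(\left(-5\right) \frac{3}{130} + 2 \left(-1\right)\right) = 27 \left(- \frac{3}{26} - 2\right) = 27 \left(- \frac{55}{26}\right) = - \frac{1485}{26}$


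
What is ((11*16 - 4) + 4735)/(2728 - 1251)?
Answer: 701/211 ≈ 3.3223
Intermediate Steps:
((11*16 - 4) + 4735)/(2728 - 1251) = ((176 - 4) + 4735)/1477 = (172 + 4735)*(1/1477) = 4907*(1/1477) = 701/211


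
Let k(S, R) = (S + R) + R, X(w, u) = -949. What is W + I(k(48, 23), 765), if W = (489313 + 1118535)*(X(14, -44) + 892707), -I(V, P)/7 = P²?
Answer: 1433807220209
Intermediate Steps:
k(S, R) = S + 2*R (k(S, R) = (R + S) + R = S + 2*R)
I(V, P) = -7*P²
W = 1433811316784 (W = (489313 + 1118535)*(-949 + 892707) = 1607848*891758 = 1433811316784)
W + I(k(48, 23), 765) = 1433811316784 - 7*765² = 1433811316784 - 7*585225 = 1433811316784 - 4096575 = 1433807220209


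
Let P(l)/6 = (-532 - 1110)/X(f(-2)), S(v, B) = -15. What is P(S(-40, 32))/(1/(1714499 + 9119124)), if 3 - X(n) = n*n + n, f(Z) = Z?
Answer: -106732853796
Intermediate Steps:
X(n) = 3 - n - n² (X(n) = 3 - (n*n + n) = 3 - (n² + n) = 3 - (n + n²) = 3 + (-n - n²) = 3 - n - n²)
P(l) = -9852 (P(l) = 6*((-532 - 1110)/(3 - 1*(-2) - 1*(-2)²)) = 6*(-1642/(3 + 2 - 1*4)) = 6*(-1642/(3 + 2 - 4)) = 6*(-1642/1) = 6*(-1642*1) = 6*(-1642) = -9852)
P(S(-40, 32))/(1/(1714499 + 9119124)) = -9852/(1/(1714499 + 9119124)) = -9852/(1/10833623) = -9852/1/10833623 = -9852*10833623 = -106732853796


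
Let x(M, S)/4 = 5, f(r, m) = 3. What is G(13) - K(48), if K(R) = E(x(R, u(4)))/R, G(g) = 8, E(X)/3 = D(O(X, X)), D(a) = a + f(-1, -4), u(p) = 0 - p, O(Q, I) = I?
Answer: 105/16 ≈ 6.5625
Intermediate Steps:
u(p) = -p
x(M, S) = 20 (x(M, S) = 4*5 = 20)
D(a) = 3 + a (D(a) = a + 3 = 3 + a)
E(X) = 9 + 3*X (E(X) = 3*(3 + X) = 9 + 3*X)
K(R) = 69/R (K(R) = (9 + 3*20)/R = (9 + 60)/R = 69/R)
G(13) - K(48) = 8 - 69/48 = 8 - 1*23/16 = 8 - 23/16 = 105/16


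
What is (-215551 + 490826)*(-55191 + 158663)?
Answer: 28483254800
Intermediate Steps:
(-215551 + 490826)*(-55191 + 158663) = 275275*103472 = 28483254800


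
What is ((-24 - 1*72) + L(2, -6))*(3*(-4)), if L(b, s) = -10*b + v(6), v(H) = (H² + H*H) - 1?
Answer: 540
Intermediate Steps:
v(H) = -1 + 2*H² (v(H) = (H² + H²) - 1 = 2*H² - 1 = -1 + 2*H²)
L(b, s) = 71 - 10*b (L(b, s) = -10*b + (-1 + 2*6²) = -10*b + (-1 + 2*36) = -10*b + (-1 + 72) = -10*b + 71 = 71 - 10*b)
((-24 - 1*72) + L(2, -6))*(3*(-4)) = ((-24 - 1*72) + (71 - 10*2))*(3*(-4)) = ((-24 - 72) + (71 - 20))*(-12) = (-96 + 51)*(-12) = -45*(-12) = 540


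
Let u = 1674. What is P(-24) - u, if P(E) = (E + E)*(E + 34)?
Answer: -2154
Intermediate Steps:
P(E) = 2*E*(34 + E) (P(E) = (2*E)*(34 + E) = 2*E*(34 + E))
P(-24) - u = 2*(-24)*(34 - 24) - 1*1674 = 2*(-24)*10 - 1674 = -480 - 1674 = -2154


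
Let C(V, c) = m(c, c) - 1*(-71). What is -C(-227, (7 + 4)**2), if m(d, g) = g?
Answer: -192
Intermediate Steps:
C(V, c) = 71 + c (C(V, c) = c - 1*(-71) = c + 71 = 71 + c)
-C(-227, (7 + 4)**2) = -(71 + (7 + 4)**2) = -(71 + 11**2) = -(71 + 121) = -1*192 = -192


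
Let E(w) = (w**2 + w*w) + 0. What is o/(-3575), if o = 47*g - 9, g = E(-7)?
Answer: -4597/3575 ≈ -1.2859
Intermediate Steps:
E(w) = 2*w**2 (E(w) = (w**2 + w**2) + 0 = 2*w**2 + 0 = 2*w**2)
g = 98 (g = 2*(-7)**2 = 2*49 = 98)
o = 4597 (o = 47*98 - 9 = 4606 - 9 = 4597)
o/(-3575) = 4597/(-3575) = 4597*(-1/3575) = -4597/3575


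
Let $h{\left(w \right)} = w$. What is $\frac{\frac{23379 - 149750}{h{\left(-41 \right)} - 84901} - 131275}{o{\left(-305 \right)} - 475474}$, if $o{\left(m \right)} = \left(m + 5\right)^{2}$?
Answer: $\frac{11150634679}{32742932508} \approx 0.34055$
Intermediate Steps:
$o{\left(m \right)} = \left(5 + m\right)^{2}$
$\frac{\frac{23379 - 149750}{h{\left(-41 \right)} - 84901} - 131275}{o{\left(-305 \right)} - 475474} = \frac{\frac{23379 - 149750}{-41 - 84901} - 131275}{\left(5 - 305\right)^{2} - 475474} = \frac{- \frac{126371}{-41 + \left(-109549 + 24648\right)} - 131275}{\left(-300\right)^{2} - 475474} = \frac{- \frac{126371}{-41 - 84901} - 131275}{90000 - 475474} = \frac{- \frac{126371}{-84942} - 131275}{-385474} = \left(\left(-126371\right) \left(- \frac{1}{84942}\right) - 131275\right) \left(- \frac{1}{385474}\right) = \left(\frac{126371}{84942} - 131275\right) \left(- \frac{1}{385474}\right) = \left(- \frac{11150634679}{84942}\right) \left(- \frac{1}{385474}\right) = \frac{11150634679}{32742932508}$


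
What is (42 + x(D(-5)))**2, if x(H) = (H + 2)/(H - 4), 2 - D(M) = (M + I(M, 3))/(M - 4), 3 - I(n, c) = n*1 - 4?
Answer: 175561/121 ≈ 1450.9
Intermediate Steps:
I(n, c) = 7 - n (I(n, c) = 3 - (n*1 - 4) = 3 - (n - 4) = 3 - (-4 + n) = 3 + (4 - n) = 7 - n)
D(M) = 2 - 7/(-4 + M) (D(M) = 2 - (M + (7 - M))/(M - 4) = 2 - 7/(-4 + M))
x(H) = (2 + H)/(-4 + H)
(42 + x(D(-5)))**2 = (42 + (2 + (-15 + 2*(-5))/(-4 - 5))/(-4 + (-15 + 2*(-5))/(-4 - 5)))**2 = (42 + (2 + (-15 - 10)/(-9))/(-4 + (-15 - 10)/(-9)))**2 = (42 + (2 - 1/9*(-25))/(-4 - 1/9*(-25)))**2 = (42 + (2 + 25/9)/(-4 + 25/9))**2 = (42 + (43/9)/(-11/9))**2 = (42 - 9/11*43/9)**2 = (42 - 43/11)**2 = (419/11)**2 = 175561/121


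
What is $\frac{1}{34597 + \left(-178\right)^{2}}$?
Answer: $\frac{1}{66281} \approx 1.5087 \cdot 10^{-5}$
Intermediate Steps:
$\frac{1}{34597 + \left(-178\right)^{2}} = \frac{1}{34597 + 31684} = \frac{1}{66281}$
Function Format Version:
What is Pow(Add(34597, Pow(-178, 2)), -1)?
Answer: Rational(1, 66281) ≈ 1.5087e-5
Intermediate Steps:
Pow(Add(34597, Pow(-178, 2)), -1) = Pow(Add(34597, 31684), -1) = Pow(66281, -1) = Rational(1, 66281)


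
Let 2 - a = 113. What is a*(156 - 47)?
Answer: -12099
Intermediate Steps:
a = -111 (a = 2 - 1*113 = 2 - 113 = -111)
a*(156 - 47) = -111*(156 - 47) = -111*109 = -12099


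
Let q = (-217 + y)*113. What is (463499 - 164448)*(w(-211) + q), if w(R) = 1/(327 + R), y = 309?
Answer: 360636665787/116 ≈ 3.1089e+9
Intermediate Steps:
q = 10396 (q = (-217 + 309)*113 = 92*113 = 10396)
(463499 - 164448)*(w(-211) + q) = (463499 - 164448)*(1/(327 - 211) + 10396) = 299051*(1/116 + 10396) = 299051*(1205937/116) = 360636665787/116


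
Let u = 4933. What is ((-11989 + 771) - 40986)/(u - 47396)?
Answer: 52204/42463 ≈ 1.2294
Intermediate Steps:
((-11989 + 771) - 40986)/(u - 47396) = ((-11989 + 771) - 40986)/(4933 - 47396) = (-11218 - 40986)/(-42463) = -52204*(-1/42463) = 52204/42463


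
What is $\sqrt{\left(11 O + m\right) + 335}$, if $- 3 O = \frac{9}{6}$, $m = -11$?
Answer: $\frac{7 \sqrt{26}}{2} \approx 17.847$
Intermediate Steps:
$O = - \frac{1}{2}$ ($O = - \frac{9 \cdot \frac{1}{6}}{3} = \left(- \frac{1}{3}\right) \frac{3}{2} = - \frac{1}{2} \approx -0.5$)
$\sqrt{\left(11 O + m\right) + 335} = \sqrt{\left(11 \left(- \frac{1}{2}\right) - 11\right) + 335} = \sqrt{\left(- \frac{11}{2} - 11\right) + 335} = \sqrt{- \frac{33}{2} + 335} = \sqrt{\frac{637}{2}} = \frac{7 \sqrt{26}}{2}$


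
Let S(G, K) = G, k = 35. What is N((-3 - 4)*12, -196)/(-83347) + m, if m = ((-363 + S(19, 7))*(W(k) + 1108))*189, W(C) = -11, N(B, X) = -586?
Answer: -5944520740958/83347 ≈ -7.1322e+7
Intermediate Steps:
m = -71322552 (m = ((-363 + 19)*(-11 + 1108))*189 = -344*1097*189 = -377368*189 = -71322552)
N((-3 - 4)*12, -196)/(-83347) + m = -586/(-83347) - 71322552 = -586*(-1/83347) - 71322552 = 586/83347 - 71322552 = -5944520740958/83347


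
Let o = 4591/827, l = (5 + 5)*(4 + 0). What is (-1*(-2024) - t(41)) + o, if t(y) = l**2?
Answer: 355239/827 ≈ 429.55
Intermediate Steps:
l = 40 (l = 10*4 = 40)
o = 4591/827 (o = 4591*(1/827) = 4591/827 ≈ 5.5514)
t(y) = 1600 (t(y) = 40**2 = 1600)
(-1*(-2024) - t(41)) + o = (-1*(-2024) - 1*1600) + 4591/827 = (2024 - 1600) + 4591/827 = 424 + 4591/827 = 355239/827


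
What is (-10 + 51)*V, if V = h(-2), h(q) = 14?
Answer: 574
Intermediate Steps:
V = 14
(-10 + 51)*V = (-10 + 51)*14 = 41*14 = 574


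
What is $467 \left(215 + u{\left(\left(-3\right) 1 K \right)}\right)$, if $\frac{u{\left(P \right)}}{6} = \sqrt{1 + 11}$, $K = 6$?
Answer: $100405 + 5604 \sqrt{3} \approx 1.1011 \cdot 10^{5}$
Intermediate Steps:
$u{\left(P \right)} = 12 \sqrt{3}$ ($u{\left(P \right)} = 6 \sqrt{1 + 11} = 6 \sqrt{12} = 6 \cdot 2 \sqrt{3} = 12 \sqrt{3}$)
$467 \left(215 + u{\left(\left(-3\right) 1 K \right)}\right) = 467 \left(215 + 12 \sqrt{3}\right) = 100405 + 5604 \sqrt{3}$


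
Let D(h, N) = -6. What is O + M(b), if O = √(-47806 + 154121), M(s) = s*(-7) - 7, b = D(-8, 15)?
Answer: 35 + √106315 ≈ 361.06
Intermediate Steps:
b = -6
M(s) = -7 - 7*s (M(s) = -7*s - 7 = -7 - 7*s)
O = √106315 ≈ 326.06
O + M(b) = √106315 + (-7 - 7*(-6)) = √106315 + (-7 + 42) = √106315 + 35 = 35 + √106315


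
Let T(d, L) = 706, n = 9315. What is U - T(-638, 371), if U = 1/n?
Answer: -6576389/9315 ≈ -706.00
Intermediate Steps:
U = 1/9315 ≈ 0.00010735
U - T(-638, 371) = 1/9315 - 1*706 = 1/9315 - 706 = -6576389/9315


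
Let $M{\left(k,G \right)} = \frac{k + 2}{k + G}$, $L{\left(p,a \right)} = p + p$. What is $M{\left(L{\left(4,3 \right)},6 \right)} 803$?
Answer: $\frac{4015}{7} \approx 573.57$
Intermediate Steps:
$L{\left(p,a \right)} = 2 p$
$M{\left(k,G \right)} = \frac{2 + k}{G + k}$
$M{\left(L{\left(4,3 \right)},6 \right)} 803 = \frac{2 + 2 \cdot 4}{6 + 2 \cdot 4} \cdot 803 = \frac{2 + 8}{6 + 8} \cdot 803 = \frac{1}{14} \cdot 10 \cdot 803 = \frac{5}{7} \cdot 803 = \frac{4015}{7}$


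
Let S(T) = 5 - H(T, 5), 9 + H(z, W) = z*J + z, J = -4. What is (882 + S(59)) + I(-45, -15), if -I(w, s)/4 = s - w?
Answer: 953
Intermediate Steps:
H(z, W) = -9 - 3*z (H(z, W) = -9 + (z*(-4) + z) = -9 + (-4*z + z) = -9 - 3*z)
I(w, s) = -4*s + 4*w (I(w, s) = -4*(s - w) = -4*s + 4*w)
S(T) = 14 + 3*T (S(T) = 5 - (-9 - 3*T) = 5 + (9 + 3*T) = 14 + 3*T)
(882 + S(59)) + I(-45, -15) = (882 + (14 + 3*59)) + (-4*(-15) + 4*(-45)) = (882 + (14 + 177)) + (60 - 180) = (882 + 191) - 120 = 1073 - 120 = 953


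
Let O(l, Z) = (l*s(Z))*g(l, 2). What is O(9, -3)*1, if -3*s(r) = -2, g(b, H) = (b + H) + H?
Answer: 78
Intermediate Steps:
g(b, H) = b + 2*H (g(b, H) = (H + b) + H = b + 2*H)
s(r) = 2/3 (s(r) = -1/3*(-2) = 2/3)
O(l, Z) = 2*l*(4 + l)/3 (O(l, Z) = (l*(2/3))*(l + 2*2) = (2*l/3)*(l + 4) = (2*l/3)*(4 + l) = 2*l*(4 + l)/3)
O(9, -3)*1 = ((2/3)*9*(4 + 9))*1 = ((2/3)*9*13)*1 = 78*1 = 78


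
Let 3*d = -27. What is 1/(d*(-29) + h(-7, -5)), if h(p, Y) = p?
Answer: 1/254 ≈ 0.0039370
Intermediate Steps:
d = -9 (d = (⅓)*(-27) = -9)
1/(d*(-29) + h(-7, -5)) = 1/(-9*(-29) - 7) = 1/(261 - 7) = 1/254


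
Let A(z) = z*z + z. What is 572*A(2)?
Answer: 3432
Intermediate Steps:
A(z) = z + z² (A(z) = z² + z = z + z²)
572*A(2) = 572*(2*(1 + 2)) = 572*(2*3) = 572*6 = 3432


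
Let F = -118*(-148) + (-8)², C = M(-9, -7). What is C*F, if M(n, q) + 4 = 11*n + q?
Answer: -1928080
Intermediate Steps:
M(n, q) = -4 + q + 11*n (M(n, q) = -4 + (11*n + q) = -4 + (q + 11*n) = -4 + q + 11*n)
C = -110 (C = -4 - 7 + 11*(-9) = -4 - 7 - 99 = -110)
F = 17528 (F = 17464 + 64 = 17528)
C*F = -110*17528 = -1928080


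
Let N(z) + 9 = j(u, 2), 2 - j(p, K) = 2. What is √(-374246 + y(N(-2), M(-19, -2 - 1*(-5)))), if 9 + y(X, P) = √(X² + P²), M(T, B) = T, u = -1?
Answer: √(-374255 + √442) ≈ 611.75*I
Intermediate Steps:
j(p, K) = 0 (j(p, K) = 2 - 1*2 = 2 - 2 = 0)
N(z) = -9 (N(z) = -9 + 0 = -9)
y(X, P) = -9 + √(P² + X²) (y(X, P) = -9 + √(X² + P²) = -9 + √(P² + X²))
√(-374246 + y(N(-2), M(-19, -2 - 1*(-5)))) = √(-374246 + (-9 + √((-19)² + (-9)²))) = √(-374246 + (-9 + √(361 + 81))) = √(-374246 + (-9 + √442)) = √(-374255 + √442)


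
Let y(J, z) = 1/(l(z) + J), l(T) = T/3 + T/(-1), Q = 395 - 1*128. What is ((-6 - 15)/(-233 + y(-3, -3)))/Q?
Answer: 7/20826 ≈ 0.00033612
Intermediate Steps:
Q = 267 (Q = 395 - 128 = 267)
l(T) = -2*T/3 (l(T) = T*(1/3) + T*(-1) = T/3 - T = -2*T/3)
y(J, z) = 1/(J - 2*z/3) (y(J, z) = 1/(-2*z/3 + J) = 1/(J - 2*z/3))
((-6 - 15)/(-233 + y(-3, -3)))/Q = ((-6 - 15)/(-233 + 3/(-2*(-3) + 3*(-3))))/267 = -21/(-233 + 3/(6 - 9))*(1/267) = -21/(-233 + 3/(-3))*(1/267) = -21/(-233 + 3*(-1/3))*(1/267) = -21/(-233 - 1)*(1/267) = -21/(-234)*(1/267) = -21*(-1/234)*(1/267) = (7/78)*(1/267) = 7/20826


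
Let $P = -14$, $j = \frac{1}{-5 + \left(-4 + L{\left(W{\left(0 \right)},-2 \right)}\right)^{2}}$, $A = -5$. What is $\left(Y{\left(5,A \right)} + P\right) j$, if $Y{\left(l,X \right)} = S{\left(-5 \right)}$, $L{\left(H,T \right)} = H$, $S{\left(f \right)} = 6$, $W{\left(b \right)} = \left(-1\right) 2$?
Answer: $- \frac{8}{31} \approx -0.25806$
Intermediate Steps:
$W{\left(b \right)} = -2$
$Y{\left(l,X \right)} = 6$
$j = \frac{1}{31}$ ($j = \frac{1}{-5 + \left(-4 - 2\right)^{2}} = \frac{1}{-5 + \left(-6\right)^{2}} = \frac{1}{-5 + 36} = \frac{1}{31} \approx 0.032258$)
$\left(Y{\left(5,A \right)} + P\right) j = \left(6 - 14\right) \frac{1}{31} = \left(-8\right) \frac{1}{31} = - \frac{8}{31}$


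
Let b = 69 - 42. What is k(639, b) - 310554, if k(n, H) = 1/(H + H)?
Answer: -16769915/54 ≈ -3.1055e+5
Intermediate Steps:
b = 27
k(n, H) = 1/(2*H)
k(639, b) - 310554 = (½)/27 - 310554 = (½)*(1/27) - 310554 = 1/54 - 310554 = -16769915/54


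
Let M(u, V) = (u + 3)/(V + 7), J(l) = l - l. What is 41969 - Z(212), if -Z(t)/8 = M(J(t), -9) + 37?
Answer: 42253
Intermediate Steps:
J(l) = 0
M(u, V) = (3 + u)/(7 + V)
Z(t) = -284 (Z(t) = -8*((3 + 0)/(7 - 9) + 37) = -8*(3/(-2) + 37) = -8*(-1/2*3 + 37) = -8*(-3/2 + 37) = -8*71/2 = -284)
41969 - Z(212) = 41969 - 1*(-284) = 41969 + 284 = 42253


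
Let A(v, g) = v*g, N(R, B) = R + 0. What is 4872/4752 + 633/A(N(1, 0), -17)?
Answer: -121883/3366 ≈ -36.210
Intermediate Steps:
N(R, B) = R
A(v, g) = g*v
4872/4752 + 633/A(N(1, 0), -17) = 4872/4752 + 633/((-17*1)) = 4872*(1/4752) + 633/(-17) = 203/198 + 633*(-1/17) = 203/198 - 633/17 = -121883/3366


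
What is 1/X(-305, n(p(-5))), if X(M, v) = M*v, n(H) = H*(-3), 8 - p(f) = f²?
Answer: -1/15555 ≈ -6.4288e-5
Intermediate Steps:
p(f) = 8 - f²
n(H) = -3*H
1/X(-305, n(p(-5))) = 1/(-(-915)*(8 - 1*(-5)²)) = 1/(-(-915)*(8 - 1*25)) = 1/(-(-915)*(8 - 25)) = 1/(-(-915)*(-17)) = 1/(-305*51) = 1/(-15555) = -1/15555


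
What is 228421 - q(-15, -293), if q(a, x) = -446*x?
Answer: 97743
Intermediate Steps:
228421 - q(-15, -293) = 228421 - (-446)*(-293) = 228421 - 1*130678 = 228421 - 130678 = 97743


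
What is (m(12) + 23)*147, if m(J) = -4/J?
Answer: 3332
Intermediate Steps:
(m(12) + 23)*147 = (-4/12 + 23)*147 = (-4*1/12 + 23)*147 = (-⅓ + 23)*147 = (68/3)*147 = 3332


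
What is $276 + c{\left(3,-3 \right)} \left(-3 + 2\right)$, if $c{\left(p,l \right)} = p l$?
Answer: $285$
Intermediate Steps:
$c{\left(p,l \right)} = l p$
$276 + c{\left(3,-3 \right)} \left(-3 + 2\right) = 276 + \left(-3\right) 3 \left(-3 + 2\right) = 276 - -9 = 276 + 9 = 285$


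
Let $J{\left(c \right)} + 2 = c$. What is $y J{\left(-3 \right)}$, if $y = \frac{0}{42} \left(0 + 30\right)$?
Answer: $0$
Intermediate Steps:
$J{\left(c \right)} = -2 + c$
$y = 0$ ($y = 0 \cdot \frac{1}{42} \cdot 30 = 0 \cdot 30 = 0$)
$y J{\left(-3 \right)} = 0 \left(-2 - 3\right) = 0 \left(-5\right) = 0$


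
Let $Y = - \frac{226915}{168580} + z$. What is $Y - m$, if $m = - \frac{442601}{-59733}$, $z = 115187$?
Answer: $\frac{231964126735781}{2013957828} \approx 1.1518 \cdot 10^{5}$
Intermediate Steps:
$m = \frac{442601}{59733}$ ($m = \left(-442601\right) \left(- \frac{1}{59733}\right) = \frac{442601}{59733} \approx 7.4097$)
$Y = \frac{3883599509}{33716}$ ($Y = - \frac{226915}{168580} + 115187 = \left(-226915\right) \frac{1}{168580} + 115187 = - \frac{45383}{33716} + 115187 = \frac{3883599509}{33716} \approx 1.1519 \cdot 10^{5}$)
$Y - m = \frac{3883599509}{33716} - \frac{442601}{59733} = \frac{231964126735781}{2013957828}$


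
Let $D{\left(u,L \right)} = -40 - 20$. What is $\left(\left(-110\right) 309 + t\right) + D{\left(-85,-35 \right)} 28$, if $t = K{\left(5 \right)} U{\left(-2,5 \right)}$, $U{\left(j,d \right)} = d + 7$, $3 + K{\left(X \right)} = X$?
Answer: $-35646$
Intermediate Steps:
$K{\left(X \right)} = -3 + X$
$U{\left(j,d \right)} = 7 + d$
$D{\left(u,L \right)} = -60$ ($D{\left(u,L \right)} = -40 - 20 = -60$)
$t = 24$ ($t = \left(-3 + 5\right) \left(7 + 5\right) = 2 \cdot 12 = 24$)
$\left(\left(-110\right) 309 + t\right) + D{\left(-85,-35 \right)} 28 = \left(\left(-110\right) 309 + 24\right) - 1680 = \left(-33990 + 24\right) - 1680 = -33966 - 1680 = -35646$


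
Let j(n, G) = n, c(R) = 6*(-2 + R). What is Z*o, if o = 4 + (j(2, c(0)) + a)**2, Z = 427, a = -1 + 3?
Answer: 8540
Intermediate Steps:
c(R) = -12 + 6*R
a = 2
o = 20 (o = 4 + (2 + 2)**2 = 4 + 4**2 = 4 + 16 = 20)
Z*o = 427*20 = 8540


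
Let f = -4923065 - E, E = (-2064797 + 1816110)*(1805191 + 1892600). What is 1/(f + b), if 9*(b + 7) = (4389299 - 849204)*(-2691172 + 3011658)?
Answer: 9/9410839532275 ≈ 9.5634e-13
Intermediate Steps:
E = -919592550417 (E = -248687*3697791 = -919592550417)
f = 919587627352 (f = -4923065 - 1*(-919592550417) = -4923065 + 919592550417 = 919587627352)
b = 1134550886107/9 (b = -7 + ((4389299 - 849204)*(-2691172 + 3011658))/9 = -7 + (3540095*320486)/9 = -7 + (⅑)*1134550886170 = -7 + 1134550886170/9 = 1134550886107/9 ≈ 1.2606e+11)
1/(f + b) = 1/(919587627352 + 1134550886107/9) = 1/(9410839532275/9) = 9/9410839532275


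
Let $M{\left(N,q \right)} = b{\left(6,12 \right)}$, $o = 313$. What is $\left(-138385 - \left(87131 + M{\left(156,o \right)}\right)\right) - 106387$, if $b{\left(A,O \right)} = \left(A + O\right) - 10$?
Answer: $-331911$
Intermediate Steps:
$b{\left(A,O \right)} = -10 + A + O$
$M{\left(N,q \right)} = 8$ ($M{\left(N,q \right)} = -10 + 6 + 12 = 8$)
$\left(-138385 - \left(87131 + M{\left(156,o \right)}\right)\right) - 106387 = \left(-138385 - \left(87131 + 8\right)\right) - 106387 = \left(-138385 - 87139\right) - 106387 = -225524 - 106387 = -331911$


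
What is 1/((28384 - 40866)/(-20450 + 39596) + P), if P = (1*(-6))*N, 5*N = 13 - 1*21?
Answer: 47865/428299 ≈ 0.11176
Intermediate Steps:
N = -8/5 (N = (13 - 1*21)/5 = (13 - 21)/5 = (1/5)*(-8) = -8/5 ≈ -1.6000)
P = 48/5 (P = (1*(-6))*(-8/5) = -6*(-8/5) = 48/5 ≈ 9.6000)
1/((28384 - 40866)/(-20450 + 39596) + P) = 1/((28384 - 40866)/(-20450 + 39596) + 48/5) = 1/(-12482/19146 + 48/5) = 1/(-12482*1/19146 + 48/5) = 1/(-6241/9573 + 48/5) = 1/(428299/47865) = 47865/428299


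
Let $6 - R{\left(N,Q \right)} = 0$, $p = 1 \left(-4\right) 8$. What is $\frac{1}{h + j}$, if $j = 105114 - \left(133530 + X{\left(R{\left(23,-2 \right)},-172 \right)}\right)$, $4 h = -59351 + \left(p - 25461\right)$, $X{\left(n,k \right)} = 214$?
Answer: $- \frac{1}{49841} \approx -2.0064 \cdot 10^{-5}$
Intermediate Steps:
$p = -32$ ($p = \left(-4\right) 8 = -32$)
$R{\left(N,Q \right)} = 6$ ($R{\left(N,Q \right)} = 6 - 0 = 6 + 0 = 6$)
$h = -21211$ ($h = \frac{-59351 - 25493}{4} = \frac{1}{4} \left(-84844\right) = -21211$)
$j = -28630$ ($j = 105114 - 133744 = -28630$)
$\frac{1}{h + j} = \frac{1}{-21211 - 28630} = \frac{1}{-49841} = - \frac{1}{49841}$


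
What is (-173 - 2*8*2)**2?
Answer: 42025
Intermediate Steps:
(-173 - 2*8*2)**2 = (-173 - 16*2)**2 = (-173 - 32)**2 = (-205)**2 = 42025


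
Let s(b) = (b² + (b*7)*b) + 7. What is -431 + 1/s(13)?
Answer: -585728/1359 ≈ -431.00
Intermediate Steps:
s(b) = 7 + 8*b² (s(b) = (b² + (7*b)*b) + 7 = (b² + 7*b²) + 7 = 8*b² + 7 = 7 + 8*b²)
-431 + 1/s(13) = -431 + 1/(7 + 8*13²) = -431 + 1/(7 + 8*169) = -431 + 1/(7 + 1352) = -431 + 1/1359 = -585728/1359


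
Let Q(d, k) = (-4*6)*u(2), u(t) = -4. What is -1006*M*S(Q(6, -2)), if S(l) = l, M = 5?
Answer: -482880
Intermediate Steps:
Q(d, k) = 96 (Q(d, k) = -4*6*(-4) = -24*(-4) = 96)
-1006*M*S(Q(6, -2)) = -5030*96 = -1006*480 = -482880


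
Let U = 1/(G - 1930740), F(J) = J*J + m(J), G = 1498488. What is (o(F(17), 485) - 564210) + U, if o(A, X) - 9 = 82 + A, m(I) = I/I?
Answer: -243716212909/432252 ≈ -5.6383e+5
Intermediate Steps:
m(I) = 1
F(J) = 1 + J² (F(J) = J*J + 1 = J² + 1 = 1 + J²)
o(A, X) = 91 + A (o(A, X) = 9 + (82 + A) = 91 + A)
U = -1/432252 (U = 1/(1498488 - 1930740) = 1/(-432252) = -1/432252 ≈ -2.3135e-6)
(o(F(17), 485) - 564210) + U = ((91 + (1 + 17²)) - 564210) - 1/432252 = ((91 + (1 + 289)) - 564210) - 1/432252 = ((91 + 290) - 564210) - 1/432252 = (381 - 564210) - 1/432252 = -563829 - 1/432252 = -243716212909/432252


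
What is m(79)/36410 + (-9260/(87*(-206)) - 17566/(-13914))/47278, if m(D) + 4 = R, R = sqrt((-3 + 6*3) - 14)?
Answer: -36391974884/812988354602655 ≈ -4.4763e-5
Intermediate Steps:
R = 1 (R = sqrt((-3 + 18) - 14) = sqrt(15 - 14) = sqrt(1) = 1)
m(D) = -3 (m(D) = -4 + 1 = -3)
m(79)/36410 + (-9260/(87*(-206)) - 17566/(-13914))/47278 = -3/36410 + (-9260/(87*(-206)) - 17566/(-13914))/47278 = -3*1/36410 + (-9260/(-17922) - 17566*(-1/13914))*(1/47278) = -3/36410 + (-9260*(-1/17922) + 8783/6957)*(1/47278) = -3/36410 + (4630/8961 + 8783/6957)*(1/47278) = -3/36410 + (36971791/20780559)*(1/47278) = -3/36410 + 36971791/982463268402 = -36391974884/812988354602655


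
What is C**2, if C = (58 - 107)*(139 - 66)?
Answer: 12794929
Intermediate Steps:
C = -3577 (C = -49*73 = -3577)
C**2 = (-3577)**2 = 12794929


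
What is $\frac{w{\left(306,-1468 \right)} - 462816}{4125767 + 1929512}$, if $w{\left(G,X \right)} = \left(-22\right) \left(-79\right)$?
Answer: $- \frac{461078}{6055279} \approx -0.076145$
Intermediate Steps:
$w{\left(G,X \right)} = 1738$
$\frac{w{\left(306,-1468 \right)} - 462816}{4125767 + 1929512} = \frac{1738 - 462816}{4125767 + 1929512} = - \frac{461078}{6055279}$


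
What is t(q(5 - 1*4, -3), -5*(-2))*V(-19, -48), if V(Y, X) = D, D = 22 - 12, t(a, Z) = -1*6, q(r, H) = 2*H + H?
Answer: -60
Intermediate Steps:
q(r, H) = 3*H
t(a, Z) = -6
D = 10
V(Y, X) = 10
t(q(5 - 1*4, -3), -5*(-2))*V(-19, -48) = -6*10 = -60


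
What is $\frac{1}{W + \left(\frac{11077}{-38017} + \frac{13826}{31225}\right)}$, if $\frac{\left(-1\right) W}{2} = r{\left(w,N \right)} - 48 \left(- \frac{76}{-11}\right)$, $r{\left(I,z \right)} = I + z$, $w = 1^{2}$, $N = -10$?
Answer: $\frac{13057889075}{8897960883437} \approx 0.0014675$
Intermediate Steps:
$w = 1$
$W = \frac{7494}{11}$ ($W = - 2 \left(\left(1 - 10\right) - 48 \left(- \frac{76}{-11}\right)\right) = - 2 \left(-9 - 48 \left(\left(-76\right) \left(- \frac{1}{11}\right)\right)\right) = - 2 \left(-9 - \frac{3648}{11}\right) = \left(-2\right) \left(- \frac{3747}{11}\right) = \frac{7494}{11} \approx 681.27$)
$\frac{1}{W + \left(\frac{11077}{-38017} + \frac{13826}{31225}\right)} = \frac{1}{\frac{7494}{11} + \left(\frac{11077}{-38017} + \frac{13826}{31225}\right)} = \frac{1}{\frac{7494}{11} + \left(11077 \left(- \frac{1}{38017}\right) + 13826 \cdot \frac{1}{31225}\right)} = \frac{1}{\frac{7494}{11} + \left(- \frac{11077}{38017} + \frac{13826}{31225}\right)} = \frac{1}{\frac{7494}{11} + \frac{179743717}{1187080825}} = \frac{1}{\frac{8897960883437}{13057889075}} = \frac{13057889075}{8897960883437}$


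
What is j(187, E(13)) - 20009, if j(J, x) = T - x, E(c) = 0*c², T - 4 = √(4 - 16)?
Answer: -20005 + 2*I*√3 ≈ -20005.0 + 3.4641*I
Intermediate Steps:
T = 4 + 2*I*√3 (T = 4 + √(4 - 16) = 4 + √(-12) = 4 + 2*I*√3 ≈ 4.0 + 3.4641*I)
E(c) = 0
j(J, x) = 4 - x + 2*I*√3 (j(J, x) = (4 + 2*I*√3) - x = 4 - x + 2*I*√3)
j(187, E(13)) - 20009 = (4 - 1*0 + 2*I*√3) - 20009 = (4 + 0 + 2*I*√3) - 20009 = (4 + 2*I*√3) - 20009 = -20005 + 2*I*√3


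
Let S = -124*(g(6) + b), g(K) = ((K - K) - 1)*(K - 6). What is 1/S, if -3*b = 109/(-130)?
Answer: -195/6758 ≈ -0.028855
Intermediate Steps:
b = 109/390 (b = -109/(3*(-130)) = -109*(-1)/(3*130) = -⅓*(-109/130) = 109/390 ≈ 0.27949)
g(K) = 6 - K (g(K) = (0 - 1)*(-6 + K) = -(-6 + K) = 6 - K)
S = -6758/195 (S = -124*((6 - 1*6) + 109/390) = -124*((6 - 6) + 109/390) = -124*(0 + 109/390) = -124*109/390 = -6758/195 ≈ -34.656)
1/S = 1/(-6758/195) = -195/6758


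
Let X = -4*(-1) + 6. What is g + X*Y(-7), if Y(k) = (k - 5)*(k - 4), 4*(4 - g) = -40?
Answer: 1334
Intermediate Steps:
g = 14 (g = 4 - ¼*(-40) = 4 + 10 = 14)
Y(k) = (-5 + k)*(-4 + k)
X = 10 (X = 4 + 6 = 10)
g + X*Y(-7) = 14 + 10*(20 + (-7)² - 9*(-7)) = 14 + 10*(20 + 49 + 63) = 14 + 10*132 = 14 + 1320 = 1334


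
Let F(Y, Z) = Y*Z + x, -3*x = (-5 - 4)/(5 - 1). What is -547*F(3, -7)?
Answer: 44307/4 ≈ 11077.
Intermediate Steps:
x = ¾ (x = -(-5 - 4)/(3*(5 - 1)) = -(-3)/4 = -⅓*(-9/4) = ¾ ≈ 0.75000)
F(Y, Z) = ¾ + Y*Z (F(Y, Z) = Y*Z + ¾ = ¾ + Y*Z)
-547*F(3, -7) = -547*(¾ + 3*(-7)) = -547*(¾ - 21) = -547*(-81/4) = 44307/4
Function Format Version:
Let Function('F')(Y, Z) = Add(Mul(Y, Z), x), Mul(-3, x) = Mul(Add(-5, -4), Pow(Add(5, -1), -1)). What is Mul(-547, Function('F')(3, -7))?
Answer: Rational(44307, 4) ≈ 11077.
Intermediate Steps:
x = Rational(3, 4) (x = Mul(Rational(-1, 3), Mul(Add(-5, -4), Pow(Add(5, -1), -1))) = Mul(Rational(-1, 3), Mul(-9, Pow(4, -1))) = Mul(Rational(-1, 3), Mul(-9, Rational(1, 4))) = Mul(Rational(-1, 3), Rational(-9, 4)) = Rational(3, 4) ≈ 0.75000)
Function('F')(Y, Z) = Add(Rational(3, 4), Mul(Y, Z)) (Function('F')(Y, Z) = Add(Mul(Y, Z), Rational(3, 4)) = Add(Rational(3, 4), Mul(Y, Z)))
Mul(-547, Function('F')(3, -7)) = Mul(-547, Add(Rational(3, 4), Mul(3, -7))) = Mul(-547, Add(Rational(3, 4), -21)) = Mul(-547, Rational(-81, 4)) = Rational(44307, 4)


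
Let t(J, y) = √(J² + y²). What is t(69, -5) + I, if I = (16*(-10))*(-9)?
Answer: 1440 + √4786 ≈ 1509.2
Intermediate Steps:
I = 1440 (I = -160*(-9) = 1440)
t(69, -5) + I = √(69² + (-5)²) + 1440 = √(4761 + 25) + 1440 = √4786 + 1440 = 1440 + √4786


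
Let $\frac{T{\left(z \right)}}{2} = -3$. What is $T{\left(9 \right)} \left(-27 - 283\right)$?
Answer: $1860$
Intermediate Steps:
$T{\left(z \right)} = -6$ ($T{\left(z \right)} = 2 \left(-3\right) = -6$)
$T{\left(9 \right)} \left(-27 - 283\right) = - 6 \left(-27 - 283\right) = \left(-6\right) \left(-310\right) = 1860$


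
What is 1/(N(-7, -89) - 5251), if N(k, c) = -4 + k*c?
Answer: -1/4632 ≈ -0.00021589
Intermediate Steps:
N(k, c) = -4 + c*k
1/(N(-7, -89) - 5251) = 1/((-4 - 89*(-7)) - 5251) = 1/((-4 + 623) - 5251) = 1/(619 - 5251) = 1/(-4632) = -1/4632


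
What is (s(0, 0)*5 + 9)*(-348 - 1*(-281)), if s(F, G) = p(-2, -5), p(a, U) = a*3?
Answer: 1407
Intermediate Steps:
p(a, U) = 3*a
s(F, G) = -6 (s(F, G) = 3*(-2) = -6)
(s(0, 0)*5 + 9)*(-348 - 1*(-281)) = (-6*5 + 9)*(-348 - 1*(-281)) = (-30 + 9)*(-348 + 281) = -21*(-67) = 1407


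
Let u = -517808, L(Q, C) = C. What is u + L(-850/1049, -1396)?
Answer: -519204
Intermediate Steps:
u + L(-850/1049, -1396) = -517808 - 1396 = -519204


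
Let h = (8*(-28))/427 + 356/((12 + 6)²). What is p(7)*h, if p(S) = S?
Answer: 19859/4941 ≈ 4.0192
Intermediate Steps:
h = 2837/4941 (h = -224*1/427 + 356/(18²) = -32/61 + 356/324 = -32/61 + 356*(1/324) = -32/61 + 89/81 = 2837/4941 ≈ 0.57417)
p(7)*h = 7*(2837/4941) = 19859/4941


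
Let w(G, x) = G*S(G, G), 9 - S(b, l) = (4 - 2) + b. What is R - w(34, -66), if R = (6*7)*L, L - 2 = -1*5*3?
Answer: 372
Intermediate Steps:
S(b, l) = 7 - b (S(b, l) = 9 - ((4 - 2) + b) = 9 - (2 + b) = 9 + (-2 - b) = 7 - b)
w(G, x) = G*(7 - G)
L = -13 (L = 2 - 1*5*3 = 2 - 5*3 = 2 - 15 = -13)
R = -546 (R = (6*7)*(-13) = 42*(-13) = -546)
R - w(34, -66) = -546 - 34*(7 - 1*34) = -546 - 34*(7 - 34) = -546 - 34*(-27) = -546 - 1*(-918) = -546 + 918 = 372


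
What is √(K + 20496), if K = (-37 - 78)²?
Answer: √33721 ≈ 183.63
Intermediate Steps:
K = 13225 (K = (-115)² = 13225)
√(K + 20496) = √(13225 + 20496) = √33721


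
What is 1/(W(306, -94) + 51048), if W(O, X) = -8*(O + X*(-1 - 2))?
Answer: 1/46344 ≈ 2.1578e-5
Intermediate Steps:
W(O, X) = -8*O + 24*X (W(O, X) = -8*(O + X*(-3)) = -8*(O - 3*X) = -8*O + 24*X)
1/(W(306, -94) + 51048) = 1/((-8*306 + 24*(-94)) + 51048) = 1/((-2448 - 2256) + 51048) = 1/(-4704 + 51048) = 1/46344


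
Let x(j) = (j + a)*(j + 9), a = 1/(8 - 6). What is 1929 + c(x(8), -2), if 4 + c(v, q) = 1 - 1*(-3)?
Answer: 1929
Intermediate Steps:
a = ½ (a = 1/2 = ½ ≈ 0.50000)
x(j) = (½ + j)*(9 + j) (x(j) = (j + ½)*(j + 9) = (½ + j)*(9 + j))
c(v, q) = 0 (c(v, q) = -4 + (1 - 1*(-3)) = -4 + (1 + 3) = -4 + 4 = 0)
1929 + c(x(8), -2) = 1929 + 0 = 1929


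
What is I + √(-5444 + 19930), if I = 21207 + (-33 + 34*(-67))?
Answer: 18896 + √14486 ≈ 19016.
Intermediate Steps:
I = 18896 (I = 21207 + (-33 - 2278) = 21207 - 2311 = 18896)
I + √(-5444 + 19930) = 18896 + √(-5444 + 19930) = 18896 + √14486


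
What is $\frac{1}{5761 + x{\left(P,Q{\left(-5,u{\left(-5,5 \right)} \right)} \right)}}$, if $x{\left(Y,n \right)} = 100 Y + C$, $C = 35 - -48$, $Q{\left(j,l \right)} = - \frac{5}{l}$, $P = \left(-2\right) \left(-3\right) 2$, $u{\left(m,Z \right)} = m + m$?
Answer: $\frac{1}{7044} \approx 0.00014196$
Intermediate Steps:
$u{\left(m,Z \right)} = 2 m$
$P = 12$ ($P = 6 \cdot 2 = 12$)
$C = 83$ ($C = 35 + 48 = 83$)
$x{\left(Y,n \right)} = 83 + 100 Y$ ($x{\left(Y,n \right)} = 100 Y + 83 = 83 + 100 Y$)
$\frac{1}{5761 + x{\left(P,Q{\left(-5,u{\left(-5,5 \right)} \right)} \right)}} = \frac{1}{5761 + \left(83 + 100 \cdot 12\right)} = \frac{1}{5761 + \left(83 + 1200\right)} = \frac{1}{5761 + 1283} = \frac{1}{7044}$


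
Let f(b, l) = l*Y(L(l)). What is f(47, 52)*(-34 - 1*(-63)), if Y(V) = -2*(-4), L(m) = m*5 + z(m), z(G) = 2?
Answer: 12064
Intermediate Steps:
L(m) = 2 + 5*m (L(m) = m*5 + 2 = 5*m + 2 = 2 + 5*m)
Y(V) = 8
f(b, l) = 8*l (f(b, l) = l*8 = 8*l)
f(47, 52)*(-34 - 1*(-63)) = (8*52)*(-34 - 1*(-63)) = 416*(-34 + 63) = 416*29 = 12064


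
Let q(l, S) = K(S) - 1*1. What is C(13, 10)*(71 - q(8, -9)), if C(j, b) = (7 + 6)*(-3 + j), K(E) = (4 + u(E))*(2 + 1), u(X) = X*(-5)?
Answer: -9750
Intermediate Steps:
u(X) = -5*X
K(E) = 12 - 15*E (K(E) = (4 - 5*E)*(2 + 1) = (4 - 5*E)*3 = 12 - 15*E)
C(j, b) = -39 + 13*j (C(j, b) = 13*(-3 + j) = -39 + 13*j)
q(l, S) = 11 - 15*S (q(l, S) = (12 - 15*S) - 1*1 = (12 - 15*S) - 1 = 11 - 15*S)
C(13, 10)*(71 - q(8, -9)) = (-39 + 13*13)*(71 - (11 - 15*(-9))) = (-39 + 169)*(71 - (11 + 135)) = 130*(71 - 1*146) = 130*(71 - 146) = 130*(-75) = -9750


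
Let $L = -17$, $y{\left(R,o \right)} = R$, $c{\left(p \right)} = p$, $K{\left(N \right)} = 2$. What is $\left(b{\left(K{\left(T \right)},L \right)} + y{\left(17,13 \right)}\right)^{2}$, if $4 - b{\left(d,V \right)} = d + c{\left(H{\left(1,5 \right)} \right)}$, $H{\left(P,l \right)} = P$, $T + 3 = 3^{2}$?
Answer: $324$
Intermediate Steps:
$T = 6$ ($T = -3 + 3^{2} = -3 + 9 = 6$)
$b{\left(d,V \right)} = 3 - d$ ($b{\left(d,V \right)} = 4 - \left(d + 1\right) = 4 - \left(1 + d\right) = 3 - d$)
$\left(b{\left(K{\left(T \right)},L \right)} + y{\left(17,13 \right)}\right)^{2} = \left(\left(3 - 2\right) + 17\right)^{2} = \left(1 + 17\right)^{2} = 18^{2} = 324$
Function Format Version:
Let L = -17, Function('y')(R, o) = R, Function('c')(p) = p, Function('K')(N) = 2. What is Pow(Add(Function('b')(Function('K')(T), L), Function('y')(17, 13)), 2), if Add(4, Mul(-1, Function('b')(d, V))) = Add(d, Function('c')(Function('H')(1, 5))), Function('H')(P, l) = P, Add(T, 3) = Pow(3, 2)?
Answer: 324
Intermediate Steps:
T = 6 (T = Add(-3, Pow(3, 2)) = Add(-3, 9) = 6)
Function('b')(d, V) = Add(3, Mul(-1, d)) (Function('b')(d, V) = Add(4, Mul(-1, Add(d, 1))) = Add(4, Mul(-1, Add(1, d))) = Add(4, Add(-1, Mul(-1, d))) = Add(3, Mul(-1, d)))
Pow(Add(Function('b')(Function('K')(T), L), Function('y')(17, 13)), 2) = Pow(Add(Add(3, Mul(-1, 2)), 17), 2) = Pow(Add(Add(3, -2), 17), 2) = Pow(Add(1, 17), 2) = Pow(18, 2) = 324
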